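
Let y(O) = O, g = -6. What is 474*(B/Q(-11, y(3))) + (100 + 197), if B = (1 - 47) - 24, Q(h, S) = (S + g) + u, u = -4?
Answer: 5037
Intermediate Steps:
Q(h, S) = -10 + S (Q(h, S) = (S - 6) - 4 = (-6 + S) - 4 = -10 + S)
B = -70 (B = -46 - 24 = -70)
474*(B/Q(-11, y(3))) + (100 + 197) = 474*(-70/(-10 + 3)) + (100 + 197) = 474*(-70/(-7)) + 297 = 474*(-70*(-⅐)) + 297 = 474*10 + 297 = 4740 + 297 = 5037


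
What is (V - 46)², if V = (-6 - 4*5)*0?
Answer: 2116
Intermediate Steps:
V = 0 (V = (-6 - 20)*0 = -26*0 = 0)
(V - 46)² = (0 - 46)² = (-46)² = 2116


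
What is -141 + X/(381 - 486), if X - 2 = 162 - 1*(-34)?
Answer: -5001/35 ≈ -142.89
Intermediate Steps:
X = 198 (X = 2 + (162 - 1*(-34)) = 2 + (162 + 34) = 2 + 196 = 198)
-141 + X/(381 - 486) = -141 + 198/(381 - 486) = -141 + 198/(-105) = -141 + 198*(-1/105) = -141 - 66/35 = -5001/35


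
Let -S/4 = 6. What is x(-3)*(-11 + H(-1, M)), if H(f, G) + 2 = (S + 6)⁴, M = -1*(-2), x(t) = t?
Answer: -314889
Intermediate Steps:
S = -24 (S = -4*6 = -24)
M = 2
H(f, G) = 104974 (H(f, G) = -2 + (-24 + 6)⁴ = -2 + (-18)⁴ = -2 + 104976 = 104974)
x(-3)*(-11 + H(-1, M)) = -3*(-11 + 104974) = -3*104963 = -314889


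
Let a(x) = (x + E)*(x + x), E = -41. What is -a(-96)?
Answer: -26304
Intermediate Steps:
a(x) = 2*x*(-41 + x) (a(x) = (x - 41)*(x + x) = (-41 + x)*(2*x) = 2*x*(-41 + x))
-a(-96) = -2*(-96)*(-41 - 96) = -2*(-96)*(-137) = -1*26304 = -26304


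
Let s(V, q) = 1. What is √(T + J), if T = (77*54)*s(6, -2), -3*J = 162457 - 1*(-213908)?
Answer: I*√121297 ≈ 348.28*I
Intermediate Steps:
J = -125455 (J = -(162457 - 1*(-213908))/3 = -(162457 + 213908)/3 = -⅓*376365 = -125455)
T = 4158 (T = (77*54)*1 = 4158*1 = 4158)
√(T + J) = √(4158 - 125455) = √(-121297) = I*√121297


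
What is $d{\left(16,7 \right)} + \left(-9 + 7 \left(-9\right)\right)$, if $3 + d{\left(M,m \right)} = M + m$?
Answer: $-52$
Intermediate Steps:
$d{\left(M,m \right)} = -3 + M + m$ ($d{\left(M,m \right)} = -3 + \left(M + m\right) = -3 + M + m$)
$d{\left(16,7 \right)} + \left(-9 + 7 \left(-9\right)\right) = \left(-3 + 16 + 7\right) + \left(-9 + 7 \left(-9\right)\right) = 20 - 72 = -52$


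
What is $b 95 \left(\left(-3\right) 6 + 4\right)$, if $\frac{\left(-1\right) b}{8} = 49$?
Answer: $521360$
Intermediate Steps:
$b = -392$ ($b = \left(-8\right) 49 = -392$)
$b 95 \left(\left(-3\right) 6 + 4\right) = \left(-392\right) 95 \left(\left(-3\right) 6 + 4\right) = - 37240 \left(-18 + 4\right) = \left(-37240\right) \left(-14\right) = 521360$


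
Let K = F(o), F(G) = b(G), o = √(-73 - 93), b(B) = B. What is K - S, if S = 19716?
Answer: -19716 + I*√166 ≈ -19716.0 + 12.884*I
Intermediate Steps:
o = I*√166 (o = √(-166) = I*√166 ≈ 12.884*I)
F(G) = G
K = I*√166 ≈ 12.884*I
K - S = I*√166 - 1*19716 = I*√166 - 19716 = -19716 + I*√166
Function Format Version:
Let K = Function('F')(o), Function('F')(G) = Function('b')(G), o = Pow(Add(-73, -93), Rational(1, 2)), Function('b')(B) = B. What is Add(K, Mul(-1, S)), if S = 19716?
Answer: Add(-19716, Mul(I, Pow(166, Rational(1, 2)))) ≈ Add(-19716., Mul(12.884, I))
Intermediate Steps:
o = Mul(I, Pow(166, Rational(1, 2))) (o = Pow(-166, Rational(1, 2)) = Mul(I, Pow(166, Rational(1, 2))) ≈ Mul(12.884, I))
Function('F')(G) = G
K = Mul(I, Pow(166, Rational(1, 2))) ≈ Mul(12.884, I)
Add(K, Mul(-1, S)) = Add(Mul(I, Pow(166, Rational(1, 2))), Mul(-1, 19716)) = Add(Mul(I, Pow(166, Rational(1, 2))), -19716) = Add(-19716, Mul(I, Pow(166, Rational(1, 2))))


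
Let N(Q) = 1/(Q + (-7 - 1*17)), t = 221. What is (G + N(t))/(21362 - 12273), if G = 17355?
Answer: 3418936/1790533 ≈ 1.9095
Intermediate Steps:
N(Q) = 1/(-24 + Q) (N(Q) = 1/(Q + (-7 - 17)) = 1/(Q - 24) = 1/(-24 + Q))
(G + N(t))/(21362 - 12273) = (17355 + 1/(-24 + 221))/(21362 - 12273) = (17355 + 1/197)/9089 = (17355 + 1/197)*(1/9089) = (3418936/197)*(1/9089) = 3418936/1790533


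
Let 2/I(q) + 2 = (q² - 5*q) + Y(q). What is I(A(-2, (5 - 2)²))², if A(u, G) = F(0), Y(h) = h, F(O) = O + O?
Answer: 1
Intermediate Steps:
F(O) = 2*O
A(u, G) = 0 (A(u, G) = 2*0 = 0)
I(q) = 2/(-2 + q² - 4*q) (I(q) = 2/(-2 + ((q² - 5*q) + q)) = 2/(-2 + (q² - 4*q)) = 2/(-2 + q² - 4*q))
I(A(-2, (5 - 2)²))² = (2/(-2 + 0² - 4*0))² = (2/(-2 + 0 + 0))² = (2/(-2))² = (2*(-½))² = (-1)² = 1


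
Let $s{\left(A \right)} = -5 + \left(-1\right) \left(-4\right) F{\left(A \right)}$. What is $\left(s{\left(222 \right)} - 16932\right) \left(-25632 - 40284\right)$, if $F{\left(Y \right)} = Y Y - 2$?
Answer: $-11877469956$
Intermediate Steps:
$F{\left(Y \right)} = -2 + Y^{2}$ ($F{\left(Y \right)} = Y^{2} - 2 = -2 + Y^{2}$)
$s{\left(A \right)} = -13 + 4 A^{2}$ ($s{\left(A \right)} = -5 + \left(-1\right) \left(-4\right) \left(-2 + A^{2}\right) = -5 + 4 \left(-2 + A^{2}\right) = -5 + \left(-8 + 4 A^{2}\right) = -13 + 4 A^{2}$)
$\left(s{\left(222 \right)} - 16932\right) \left(-25632 - 40284\right) = \left(\left(-13 + 4 \cdot 222^{2}\right) - 16932\right) \left(-25632 - 40284\right) = \left(\left(-13 + 4 \cdot 49284\right) - 16932\right) \left(-65916\right) = \left(\left(-13 + 197136\right) - 16932\right) \left(-65916\right) = \left(197123 - 16932\right) \left(-65916\right) = 180191 \left(-65916\right) = -11877469956$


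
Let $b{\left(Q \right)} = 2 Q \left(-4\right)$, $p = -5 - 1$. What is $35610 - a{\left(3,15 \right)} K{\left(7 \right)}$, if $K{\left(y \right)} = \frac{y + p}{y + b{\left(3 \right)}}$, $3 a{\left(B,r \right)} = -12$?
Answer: $\frac{605366}{17} \approx 35610.0$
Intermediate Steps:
$p = -6$
$b{\left(Q \right)} = - 8 Q$
$a{\left(B,r \right)} = -4$ ($a{\left(B,r \right)} = \frac{1}{3} \left(-12\right) = -4$)
$K{\left(y \right)} = \frac{-6 + y}{-24 + y}$ ($K{\left(y \right)} = \frac{y - 6}{y - 24} = \frac{-6 + y}{y - 24} = \frac{-6 + y}{-24 + y}$)
$35610 - a{\left(3,15 \right)} K{\left(7 \right)} = 35610 - - 4 \frac{-6 + 7}{-24 + 7} = 35610 - - 4 \frac{1}{-17} \cdot 1 = 35610 - - 4 \left(\left(- \frac{1}{17}\right) 1\right) = 35610 - \left(-4\right) \left(- \frac{1}{17}\right) = 35610 - \frac{4}{17} = \frac{605366}{17}$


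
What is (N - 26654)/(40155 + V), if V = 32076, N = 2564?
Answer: -8030/24077 ≈ -0.33351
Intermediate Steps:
(N - 26654)/(40155 + V) = (2564 - 26654)/(40155 + 32076) = -24090/72231 = -24090*1/72231 = -8030/24077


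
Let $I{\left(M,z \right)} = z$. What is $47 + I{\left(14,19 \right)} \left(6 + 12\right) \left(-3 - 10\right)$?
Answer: $-4399$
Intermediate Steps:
$47 + I{\left(14,19 \right)} \left(6 + 12\right) \left(-3 - 10\right) = 47 + 19 \left(6 + 12\right) \left(-3 - 10\right) = 47 + 19 \cdot 18 \left(-3 - 10\right) = 47 + 19 \cdot 18 \left(-13\right) = 47 + 19 \left(-234\right) = 47 - 4446 = -4399$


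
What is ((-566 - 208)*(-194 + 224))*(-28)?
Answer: 650160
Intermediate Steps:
((-566 - 208)*(-194 + 224))*(-28) = -774*30*(-28) = -23220*(-28) = 650160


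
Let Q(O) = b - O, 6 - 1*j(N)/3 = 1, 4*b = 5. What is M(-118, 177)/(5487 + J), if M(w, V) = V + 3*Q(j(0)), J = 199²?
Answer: 543/180352 ≈ 0.0030108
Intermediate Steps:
b = 5/4 (b = (¼)*5 = 5/4 ≈ 1.2500)
j(N) = 15 (j(N) = 18 - 3*1 = 18 - 3 = 15)
Q(O) = 5/4 - O
J = 39601
M(w, V) = -165/4 + V (M(w, V) = V + 3*(5/4 - 1*15) = V + 3*(5/4 - 15) = V + 3*(-55/4) = V - 165/4 = -165/4 + V)
M(-118, 177)/(5487 + J) = (-165/4 + 177)/(5487 + 39601) = (543/4)/45088 = (543/4)*(1/45088) = 543/180352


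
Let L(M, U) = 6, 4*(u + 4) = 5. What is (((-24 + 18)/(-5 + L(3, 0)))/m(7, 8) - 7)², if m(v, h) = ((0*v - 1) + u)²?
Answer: 310249/5625 ≈ 55.155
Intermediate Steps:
u = -11/4 (u = -4 + (¼)*5 = -4 + 5/4 = -11/4 ≈ -2.7500)
m(v, h) = 225/16 (m(v, h) = ((0*v - 1) - 11/4)² = ((0 - 1) - 11/4)² = (-1 - 11/4)² = (-15/4)² = 225/16)
(((-24 + 18)/(-5 + L(3, 0)))/m(7, 8) - 7)² = (((-24 + 18)/(-5 + 6))/(225/16) - 7)² = (-6/1*(16/225) - 7)² = (-6*1*(16/225) - 7)² = (-6*16/225 - 7)² = (-32/75 - 7)² = (-557/75)² = 310249/5625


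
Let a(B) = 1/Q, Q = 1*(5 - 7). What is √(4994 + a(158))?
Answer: √19974/2 ≈ 70.665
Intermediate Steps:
Q = -2 (Q = 1*(-2) = -2)
a(B) = -½ (a(B) = 1/(-2) = -½)
√(4994 + a(158)) = √(4994 - ½) = √(9987/2) = √19974/2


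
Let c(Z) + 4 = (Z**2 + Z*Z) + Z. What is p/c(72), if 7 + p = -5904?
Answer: -5911/10436 ≈ -0.56640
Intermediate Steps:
p = -5911 (p = -7 - 5904 = -5911)
c(Z) = -4 + Z + 2*Z**2 (c(Z) = -4 + ((Z**2 + Z*Z) + Z) = -4 + ((Z**2 + Z**2) + Z) = -4 + (2*Z**2 + Z) = -4 + (Z + 2*Z**2) = -4 + Z + 2*Z**2)
p/c(72) = -5911/(-4 + 72 + 2*72**2) = -5911/(-4 + 72 + 2*5184) = -5911/(-4 + 72 + 10368) = -5911/10436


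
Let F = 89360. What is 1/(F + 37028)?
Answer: 1/126388 ≈ 7.9121e-6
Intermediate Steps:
1/(F + 37028) = 1/(89360 + 37028) = 1/126388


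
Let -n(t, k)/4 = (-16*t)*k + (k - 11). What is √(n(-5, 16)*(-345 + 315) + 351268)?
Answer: 2*√126367 ≈ 710.96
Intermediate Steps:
n(t, k) = 44 - 4*k + 64*k*t (n(t, k) = -4*((-16*t)*k + (k - 11)) = -4*(-16*k*t + (-11 + k)) = -4*(-11 + k - 16*k*t) = 44 - 4*k + 64*k*t)
√(n(-5, 16)*(-345 + 315) + 351268) = √((44 - 4*16 + 64*16*(-5))*(-345 + 315) + 351268) = √((44 - 64 - 5120)*(-30) + 351268) = √(-5140*(-30) + 351268) = √(154200 + 351268) = √505468 = 2*√126367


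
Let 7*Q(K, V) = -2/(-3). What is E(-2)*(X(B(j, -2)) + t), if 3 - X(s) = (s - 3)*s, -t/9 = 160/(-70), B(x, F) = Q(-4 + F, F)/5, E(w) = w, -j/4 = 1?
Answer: -521002/11025 ≈ -47.256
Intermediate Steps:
j = -4 (j = -4*1 = -4)
Q(K, V) = 2/21 (Q(K, V) = (-2/(-3))/7 = (-2*(-1/3))/7 = (1/7)*(2/3) = 2/21)
B(x, F) = 2/105 (B(x, F) = (2/21)/5 = (2/21)*(1/5) = 2/105)
t = 144/7 (t = -1440/(-70) = -1440*(-1)/70 = -9*(-16/7) = 144/7 ≈ 20.571)
X(s) = 3 - s*(-3 + s) (X(s) = 3 - (s - 3)*s = 3 - (-3 + s)*s = 3 - s*(-3 + s))
E(-2)*(X(B(j, -2)) + t) = -2*((3 - (2/105)**2 + 3*(2/105)) + 144/7) = -2*((3 - 1*4/11025 + 2/35) + 144/7) = -2*((3 - 4/11025 + 2/35) + 144/7) = -2*(33701/11025 + 144/7) = -2*260501/11025 = -521002/11025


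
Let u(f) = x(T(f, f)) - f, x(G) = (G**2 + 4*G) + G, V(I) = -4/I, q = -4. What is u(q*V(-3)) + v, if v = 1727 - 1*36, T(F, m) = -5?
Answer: 5089/3 ≈ 1696.3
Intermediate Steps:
x(G) = G**2 + 5*G
u(f) = -f (u(f) = -5*(5 - 5) - f = -5*0 - f = 0 - f = -f)
v = 1691 (v = 1727 - 36 = 1691)
u(q*V(-3)) + v = -(-4)*(-4/(-3)) + 1691 = -(-4)*(-4*(-1/3)) + 1691 = -(-4)*4/3 + 1691 = -1*(-16/3) + 1691 = 16/3 + 1691 = 5089/3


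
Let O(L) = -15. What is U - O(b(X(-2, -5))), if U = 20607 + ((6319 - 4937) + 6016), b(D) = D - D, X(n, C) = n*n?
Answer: 28020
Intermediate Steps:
X(n, C) = n**2
b(D) = 0
U = 28005 (U = 20607 + (1382 + 6016) = 20607 + 7398 = 28005)
U - O(b(X(-2, -5))) = 28005 - 1*(-15) = 28005 + 15 = 28020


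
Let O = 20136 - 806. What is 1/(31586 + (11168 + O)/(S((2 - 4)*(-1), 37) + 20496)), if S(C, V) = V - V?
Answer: 3416/107902859 ≈ 3.1658e-5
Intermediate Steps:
S(C, V) = 0
O = 19330
1/(31586 + (11168 + O)/(S((2 - 4)*(-1), 37) + 20496)) = 1/(31586 + (11168 + 19330)/(0 + 20496)) = 1/(31586 + 30498/20496) = 1/(31586 + 30498*(1/20496)) = 1/(31586 + 5083/3416) = 1/(107902859/3416) = 3416/107902859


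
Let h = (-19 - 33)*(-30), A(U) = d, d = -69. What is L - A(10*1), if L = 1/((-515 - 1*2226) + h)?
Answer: 81488/1181 ≈ 68.999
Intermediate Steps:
A(U) = -69
h = 1560 (h = -52*(-30) = 1560)
L = -1/1181 (L = 1/((-515 - 1*2226) + 1560) = 1/((-515 - 2226) + 1560) = 1/(-2741 + 1560) = 1/(-1181) = -1/1181 ≈ -0.00084674)
L - A(10*1) = -1/1181 - 1*(-69) = -1/1181 + 69 = 81488/1181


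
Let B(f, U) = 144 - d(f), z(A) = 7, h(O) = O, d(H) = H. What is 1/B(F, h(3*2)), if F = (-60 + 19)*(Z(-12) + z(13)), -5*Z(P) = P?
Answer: 5/2647 ≈ 0.0018889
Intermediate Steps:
Z(P) = -P/5
F = -1927/5 (F = (-60 + 19)*(-⅕*(-12) + 7) = -41*(12/5 + 7) = -41*47/5 = -1927/5 ≈ -385.40)
B(f, U) = 144 - f
1/B(F, h(3*2)) = 1/(144 - 1*(-1927/5)) = 1/(144 + 1927/5) = 1/(2647/5) = 5/2647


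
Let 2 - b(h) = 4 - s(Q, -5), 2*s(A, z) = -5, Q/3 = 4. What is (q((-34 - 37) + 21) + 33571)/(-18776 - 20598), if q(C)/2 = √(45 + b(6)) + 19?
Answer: -33609/39374 - 9*√2/39374 ≈ -0.85391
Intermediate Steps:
Q = 12 (Q = 3*4 = 12)
s(A, z) = -5/2 (s(A, z) = (½)*(-5) = -5/2)
b(h) = -9/2 (b(h) = 2 - (4 - 1*(-5/2)) = 2 - (4 + 5/2) = 2 - 1*13/2 = 2 - 13/2 = -9/2)
q(C) = 38 + 9*√2 (q(C) = 2*(√(45 - 9/2) + 19) = 2*(√(81/2) + 19) = 2*(9*√2/2 + 19) = 2*(19 + 9*√2/2) = 38 + 9*√2)
(q((-34 - 37) + 21) + 33571)/(-18776 - 20598) = ((38 + 9*√2) + 33571)/(-18776 - 20598) = (33609 + 9*√2)/(-39374) = (33609 + 9*√2)*(-1/39374) = -33609/39374 - 9*√2/39374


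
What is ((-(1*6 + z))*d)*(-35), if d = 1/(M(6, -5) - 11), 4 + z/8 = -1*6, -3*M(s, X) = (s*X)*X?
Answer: 2590/61 ≈ 42.459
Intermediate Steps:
M(s, X) = -s*X²/3 (M(s, X) = -s*X*X/3 = -X*s*X/3 = -s*X²/3)
z = -80 (z = -32 + 8*(-1*6) = -32 + 8*(-6) = -32 - 48 = -80)
d = -1/61 (d = 1/(-⅓*6*(-5)² - 11) = 1/(-⅓*6*25 - 11) = 1/(-50 - 11) = 1/(-61) = -1/61 ≈ -0.016393)
((-(1*6 + z))*d)*(-35) = (-(1*6 - 80)*(-1/61))*(-35) = (-(6 - 80)*(-1/61))*(-35) = (-1*(-74)*(-1/61))*(-35) = (74*(-1/61))*(-35) = -74/61*(-35) = 2590/61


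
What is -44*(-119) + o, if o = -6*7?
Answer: 5194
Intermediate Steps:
o = -42
-44*(-119) + o = -44*(-119) - 42 = 5236 - 42 = 5194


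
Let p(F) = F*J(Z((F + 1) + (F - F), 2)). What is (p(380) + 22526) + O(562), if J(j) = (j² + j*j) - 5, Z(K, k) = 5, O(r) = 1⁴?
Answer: 39627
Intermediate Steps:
O(r) = 1
J(j) = -5 + 2*j² (J(j) = (j² + j²) - 5 = 2*j² - 5 = -5 + 2*j²)
p(F) = 45*F (p(F) = F*(-5 + 2*5²) = F*(-5 + 2*25) = F*(-5 + 50) = F*45 = 45*F)
(p(380) + 22526) + O(562) = (45*380 + 22526) + 1 = (17100 + 22526) + 1 = 39626 + 1 = 39627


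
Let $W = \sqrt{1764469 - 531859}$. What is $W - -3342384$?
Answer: $3342384 + \sqrt{1232610} \approx 3.3435 \cdot 10^{6}$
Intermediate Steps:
$W = \sqrt{1232610} \approx 1110.2$
$W - -3342384 = \sqrt{1232610} - -3342384 = \sqrt{1232610} + 3342384 = 3342384 + \sqrt{1232610}$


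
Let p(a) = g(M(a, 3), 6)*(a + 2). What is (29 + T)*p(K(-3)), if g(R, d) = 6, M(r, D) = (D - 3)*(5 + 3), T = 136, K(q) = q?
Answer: -990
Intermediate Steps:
M(r, D) = -24 + 8*D (M(r, D) = (-3 + D)*8 = -24 + 8*D)
p(a) = 12 + 6*a (p(a) = 6*(a + 2) = 6*(2 + a) = 12 + 6*a)
(29 + T)*p(K(-3)) = (29 + 136)*(12 + 6*(-3)) = 165*(12 - 18) = 165*(-6) = -990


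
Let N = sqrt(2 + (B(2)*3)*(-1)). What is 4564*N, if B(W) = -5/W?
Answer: 2282*sqrt(38) ≈ 14067.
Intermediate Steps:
N = sqrt(38)/2 (N = sqrt(2 + (-5/2*3)*(-1)) = sqrt(2 + (-5*1/2*3)*(-1)) = sqrt(2 - 5/2*3*(-1)) = sqrt(2 - 15/2*(-1)) = sqrt(2 + 15/2) = sqrt(19/2) = sqrt(38)/2 ≈ 3.0822)
4564*N = 4564*(sqrt(38)/2) = 2282*sqrt(38)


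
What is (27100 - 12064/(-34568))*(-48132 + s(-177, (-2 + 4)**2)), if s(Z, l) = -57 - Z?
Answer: -193870151424/149 ≈ -1.3011e+9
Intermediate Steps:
(27100 - 12064/(-34568))*(-48132 + s(-177, (-2 + 4)**2)) = (27100 - 12064/(-34568))*(-48132 + (-57 - 1*(-177))) = (27100 - 12064*(-1/34568))*(-48132 + (-57 + 177)) = (27100 + 52/149)*(-48132 + 120) = (4037952/149)*(-48012) = -193870151424/149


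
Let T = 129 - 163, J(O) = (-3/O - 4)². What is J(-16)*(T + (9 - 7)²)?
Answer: -55815/128 ≈ -436.05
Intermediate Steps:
J(O) = (-4 - 3/O)²
T = -34
J(-16)*(T + (9 - 7)²) = ((3 + 4*(-16))²/(-16)²)*(-34 + (9 - 7)²) = ((3 - 64)²/256)*(-34 + 2²) = ((1/256)*(-61)²)*(-34 + 4) = ((1/256)*3721)*(-30) = (3721/256)*(-30) = -55815/128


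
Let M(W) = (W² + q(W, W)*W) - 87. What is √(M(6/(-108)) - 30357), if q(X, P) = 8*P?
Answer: 7*I*√22367/6 ≈ 174.48*I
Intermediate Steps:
M(W) = -87 + 9*W² (M(W) = (W² + (8*W)*W) - 87 = (W² + 8*W²) - 87 = 9*W² - 87 = -87 + 9*W²)
√(M(6/(-108)) - 30357) = √((-87 + 9*(6/(-108))²) - 30357) = √((-87 + 9*(6*(-1/108))²) - 30357) = √((-87 + 9*(-1/18)²) - 30357) = √((-87 + 9*(1/324)) - 30357) = √((-87 + 1/36) - 30357) = √(-3131/36 - 30357) = √(-1095983/36) = 7*I*√22367/6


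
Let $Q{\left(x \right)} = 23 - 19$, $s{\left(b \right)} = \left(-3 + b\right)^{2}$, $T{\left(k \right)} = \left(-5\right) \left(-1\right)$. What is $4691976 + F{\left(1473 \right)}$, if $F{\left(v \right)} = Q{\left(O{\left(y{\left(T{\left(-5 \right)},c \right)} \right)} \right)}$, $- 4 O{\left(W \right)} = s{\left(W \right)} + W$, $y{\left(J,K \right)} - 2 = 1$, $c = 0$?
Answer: $4691980$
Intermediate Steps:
$T{\left(k \right)} = 5$
$y{\left(J,K \right)} = 3$ ($y{\left(J,K \right)} = 2 + 1 = 3$)
$O{\left(W \right)} = - \frac{W}{4} - \frac{\left(-3 + W\right)^{2}}{4}$ ($O{\left(W \right)} = - \frac{\left(-3 + W\right)^{2} + W}{4} = - \frac{W + \left(-3 + W\right)^{2}}{4} = - \frac{W}{4} - \frac{\left(-3 + W\right)^{2}}{4}$)
$Q{\left(x \right)} = 4$
$F{\left(v \right)} = 4$
$4691976 + F{\left(1473 \right)} = 4691976 + 4 = 4691980$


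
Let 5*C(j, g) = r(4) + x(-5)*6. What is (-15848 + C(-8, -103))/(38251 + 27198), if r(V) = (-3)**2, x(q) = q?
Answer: -79261/327245 ≈ -0.24221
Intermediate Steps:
r(V) = 9
C(j, g) = -21/5 (C(j, g) = (9 - 5*6)/5 = (9 - 30)/5 = (1/5)*(-21) = -21/5)
(-15848 + C(-8, -103))/(38251 + 27198) = (-15848 - 21/5)/(38251 + 27198) = -79261/5/65449 = -79261/5*1/65449 = -79261/327245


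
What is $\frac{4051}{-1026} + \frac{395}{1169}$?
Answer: $- \frac{4330349}{1199394} \approx -3.6104$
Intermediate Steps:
$\frac{4051}{-1026} + \frac{395}{1169} = 4051 \left(- \frac{1}{1026}\right) + 395 \cdot \frac{1}{1169} = - \frac{4051}{1026} + \frac{395}{1169} = - \frac{4330349}{1199394}$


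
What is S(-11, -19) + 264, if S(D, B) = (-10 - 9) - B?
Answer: 264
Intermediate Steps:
S(D, B) = -19 - B
S(-11, -19) + 264 = (-19 - 1*(-19)) + 264 = (-19 + 19) + 264 = 0 + 264 = 264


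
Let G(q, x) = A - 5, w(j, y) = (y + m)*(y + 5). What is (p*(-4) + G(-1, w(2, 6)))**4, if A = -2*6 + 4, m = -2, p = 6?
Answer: 1874161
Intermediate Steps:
w(j, y) = (-2 + y)*(5 + y) (w(j, y) = (y - 2)*(y + 5) = (-2 + y)*(5 + y))
A = -8 (A = -12 + 4 = -8)
G(q, x) = -13 (G(q, x) = -8 - 5 = -13)
(p*(-4) + G(-1, w(2, 6)))**4 = (6*(-4) - 13)**4 = (-24 - 13)**4 = (-37)**4 = 1874161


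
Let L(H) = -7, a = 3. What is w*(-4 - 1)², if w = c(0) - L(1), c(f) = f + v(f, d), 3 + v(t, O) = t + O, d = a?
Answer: 175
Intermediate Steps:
d = 3
v(t, O) = -3 + O + t (v(t, O) = -3 + (t + O) = -3 + (O + t) = -3 + O + t)
c(f) = 2*f (c(f) = f + (-3 + 3 + f) = f + f = 2*f)
w = 7 (w = 2*0 - 1*(-7) = 0 + 7 = 7)
w*(-4 - 1)² = 7*(-4 - 1)² = 7*(-5)² = 7*25 = 175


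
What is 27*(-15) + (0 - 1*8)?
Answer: -413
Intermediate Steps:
27*(-15) + (0 - 1*8) = -405 + (0 - 8) = -405 - 8 = -413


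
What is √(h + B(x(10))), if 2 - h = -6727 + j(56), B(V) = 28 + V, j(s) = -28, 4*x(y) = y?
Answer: 5*√1086/2 ≈ 82.386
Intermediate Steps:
x(y) = y/4
h = 6757 (h = 2 - (-6727 - 28) = 2 - 1*(-6755) = 2 + 6755 = 6757)
√(h + B(x(10))) = √(6757 + (28 + (¼)*10)) = √(6757 + (28 + 5/2)) = √(6757 + 61/2) = √(13575/2) = 5*√1086/2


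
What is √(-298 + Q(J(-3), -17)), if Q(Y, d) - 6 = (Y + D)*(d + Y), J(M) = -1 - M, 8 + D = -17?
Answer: √53 ≈ 7.2801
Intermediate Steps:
D = -25 (D = -8 - 17 = -25)
Q(Y, d) = 6 + (-25 + Y)*(Y + d) (Q(Y, d) = 6 + (Y - 25)*(d + Y) = 6 + (-25 + Y)*(Y + d))
√(-298 + Q(J(-3), -17)) = √(-298 + (6 + (-1 - 1*(-3))² - 25*(-1 - 1*(-3)) - 25*(-17) + (-1 - 1*(-3))*(-17))) = √(-298 + (6 + (-1 + 3)² - 25*(-1 + 3) + 425 + (-1 + 3)*(-17))) = √(-298 + (6 + 2² - 25*2 + 425 + 2*(-17))) = √(-298 + (6 + 4 - 50 + 425 - 34)) = √(-298 + 351) = √53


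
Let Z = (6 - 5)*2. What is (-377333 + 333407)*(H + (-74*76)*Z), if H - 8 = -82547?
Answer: 4119687762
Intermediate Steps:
H = -82539 (H = 8 - 82547 = -82539)
Z = 2 (Z = 1*2 = 2)
(-377333 + 333407)*(H + (-74*76)*Z) = (-377333 + 333407)*(-82539 - 74*76*2) = -43926*(-82539 - 5624*2) = -43926*(-82539 - 11248) = -43926*(-93787) = 4119687762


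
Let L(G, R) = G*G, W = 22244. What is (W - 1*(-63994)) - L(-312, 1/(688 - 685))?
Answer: -11106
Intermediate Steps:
L(G, R) = G**2
(W - 1*(-63994)) - L(-312, 1/(688 - 685)) = (22244 - 1*(-63994)) - 1*(-312)**2 = (22244 + 63994) - 1*97344 = 86238 - 97344 = -11106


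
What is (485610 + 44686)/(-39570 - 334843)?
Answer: -40792/28801 ≈ -1.4163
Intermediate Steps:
(485610 + 44686)/(-39570 - 334843) = 530296/(-374413) = 530296*(-1/374413) = -40792/28801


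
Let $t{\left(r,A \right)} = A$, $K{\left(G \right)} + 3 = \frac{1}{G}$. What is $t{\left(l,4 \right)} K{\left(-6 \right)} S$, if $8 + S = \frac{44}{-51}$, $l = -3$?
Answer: $\frac{17176}{153} \approx 112.26$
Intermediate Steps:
$K{\left(G \right)} = -3 + \frac{1}{G}$
$S = - \frac{452}{51}$ ($S = -8 + \frac{44}{-51} = -8 + 44 \left(- \frac{1}{51}\right) = -8 - \frac{44}{51} = - \frac{452}{51} \approx -8.8627$)
$t{\left(l,4 \right)} K{\left(-6 \right)} S = 4 \left(-3 + \frac{1}{-6}\right) \left(- \frac{452}{51}\right) = 4 \left(-3 - \frac{1}{6}\right) \left(- \frac{452}{51}\right) = 4 \left(- \frac{19}{6}\right) \left(- \frac{452}{51}\right) = \left(- \frac{38}{3}\right) \left(- \frac{452}{51}\right) = \frac{17176}{153}$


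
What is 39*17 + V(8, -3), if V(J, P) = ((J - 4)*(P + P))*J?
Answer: 471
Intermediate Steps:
V(J, P) = 2*J*P*(-4 + J) (V(J, P) = ((-4 + J)*(2*P))*J = (2*P*(-4 + J))*J = 2*J*P*(-4 + J))
39*17 + V(8, -3) = 39*17 + 2*8*(-3)*(-4 + 8) = 663 + 2*8*(-3)*4 = 663 - 192 = 471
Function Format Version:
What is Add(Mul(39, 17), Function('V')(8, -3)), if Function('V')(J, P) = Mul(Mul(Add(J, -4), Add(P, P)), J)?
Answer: 471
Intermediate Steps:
Function('V')(J, P) = Mul(2, J, P, Add(-4, J)) (Function('V')(J, P) = Mul(Mul(Add(-4, J), Mul(2, P)), J) = Mul(Mul(2, P, Add(-4, J)), J) = Mul(2, J, P, Add(-4, J)))
Add(Mul(39, 17), Function('V')(8, -3)) = Add(Mul(39, 17), Mul(2, 8, -3, Add(-4, 8))) = Add(663, Mul(2, 8, -3, 4)) = Add(663, -192) = 471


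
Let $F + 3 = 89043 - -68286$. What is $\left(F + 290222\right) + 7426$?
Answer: $454974$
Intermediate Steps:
$F = 157326$ ($F = -3 + \left(89043 - -68286\right) = -3 + \left(89043 + 68286\right) = -3 + 157329 = 157326$)
$\left(F + 290222\right) + 7426 = \left(157326 + 290222\right) + 7426 = 447548 + 7426 = 454974$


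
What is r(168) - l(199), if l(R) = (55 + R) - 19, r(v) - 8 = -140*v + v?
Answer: -23579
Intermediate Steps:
r(v) = 8 - 139*v (r(v) = 8 + (-140*v + v) = 8 - 139*v)
l(R) = 36 + R
r(168) - l(199) = (8 - 139*168) - (36 + 199) = (8 - 23352) - 1*235 = -23344 - 235 = -23579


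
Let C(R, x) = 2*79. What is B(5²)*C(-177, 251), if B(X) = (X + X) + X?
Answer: 11850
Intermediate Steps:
C(R, x) = 158
B(X) = 3*X (B(X) = 2*X + X = 3*X)
B(5²)*C(-177, 251) = (3*5²)*158 = (3*25)*158 = 75*158 = 11850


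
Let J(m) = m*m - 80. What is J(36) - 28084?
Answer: -26868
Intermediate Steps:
J(m) = -80 + m² (J(m) = m² - 80 = -80 + m²)
J(36) - 28084 = (-80 + 36²) - 28084 = (-80 + 1296) - 28084 = 1216 - 28084 = -26868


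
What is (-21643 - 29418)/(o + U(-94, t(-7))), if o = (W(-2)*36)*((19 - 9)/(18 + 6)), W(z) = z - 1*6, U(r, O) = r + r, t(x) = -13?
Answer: 51061/308 ≈ 165.78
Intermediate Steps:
U(r, O) = 2*r
W(z) = -6 + z (W(z) = z - 6 = -6 + z)
o = -120 (o = ((-6 - 2)*36)*((19 - 9)/(18 + 6)) = (-8*36)*(10/24) = -2880/24 = -288*5/12 = -120)
(-21643 - 29418)/(o + U(-94, t(-7))) = (-21643 - 29418)/(-120 + 2*(-94)) = -51061/(-120 - 188) = -51061/(-308) = -51061*(-1/308) = 51061/308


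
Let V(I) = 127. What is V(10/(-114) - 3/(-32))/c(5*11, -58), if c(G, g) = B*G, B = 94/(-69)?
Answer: -8763/5170 ≈ -1.6950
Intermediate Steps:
B = -94/69 (B = 94*(-1/69) = -94/69 ≈ -1.3623)
c(G, g) = -94*G/69
V(10/(-114) - 3/(-32))/c(5*11, -58) = 127/((-470*11/69)) = 127/((-94/69*55)) = 127/(-5170/69) = 127*(-69/5170) = -8763/5170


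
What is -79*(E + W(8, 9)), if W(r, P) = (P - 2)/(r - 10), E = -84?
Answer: 13825/2 ≈ 6912.5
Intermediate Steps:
W(r, P) = (-2 + P)/(-10 + r)
-79*(E + W(8, 9)) = -79*(-84 + (-2 + 9)/(-10 + 8)) = -79*(-84 + 7/(-2)) = -79*(-84 - ½*7) = -79*(-84 - 7/2) = -79*(-175/2) = 13825/2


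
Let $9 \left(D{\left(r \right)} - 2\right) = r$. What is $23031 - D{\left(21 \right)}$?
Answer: $\frac{69080}{3} \approx 23027.0$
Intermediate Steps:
$D{\left(r \right)} = 2 + \frac{r}{9}$
$23031 - D{\left(21 \right)} = 23031 - \left(2 + \frac{1}{9} \cdot 21\right) = 23031 - \left(2 + \frac{7}{3}\right) = 23031 - \frac{13}{3} = \frac{69080}{3}$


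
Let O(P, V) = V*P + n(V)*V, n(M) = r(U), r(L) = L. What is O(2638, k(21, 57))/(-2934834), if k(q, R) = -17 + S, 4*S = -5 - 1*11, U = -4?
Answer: 1317/69877 ≈ 0.018847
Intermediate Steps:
n(M) = -4
S = -4 (S = (-5 - 1*11)/4 = (-5 - 11)/4 = (¼)*(-16) = -4)
k(q, R) = -21 (k(q, R) = -17 - 4 = -21)
O(P, V) = -4*V + P*V (O(P, V) = V*P - 4*V = P*V - 4*V = -4*V + P*V)
O(2638, k(21, 57))/(-2934834) = -21*(-4 + 2638)/(-2934834) = -21*2634*(-1/2934834) = -55314*(-1/2934834) = 1317/69877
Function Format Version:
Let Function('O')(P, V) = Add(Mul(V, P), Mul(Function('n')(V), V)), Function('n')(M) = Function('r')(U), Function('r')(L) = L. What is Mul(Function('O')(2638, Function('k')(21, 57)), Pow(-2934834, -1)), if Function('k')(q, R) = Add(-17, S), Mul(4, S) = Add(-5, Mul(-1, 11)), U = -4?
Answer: Rational(1317, 69877) ≈ 0.018847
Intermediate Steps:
Function('n')(M) = -4
S = -4 (S = Mul(Rational(1, 4), Add(-5, Mul(-1, 11))) = Mul(Rational(1, 4), Add(-5, -11)) = Mul(Rational(1, 4), -16) = -4)
Function('k')(q, R) = -21 (Function('k')(q, R) = Add(-17, -4) = -21)
Function('O')(P, V) = Add(Mul(-4, V), Mul(P, V)) (Function('O')(P, V) = Add(Mul(V, P), Mul(-4, V)) = Add(Mul(P, V), Mul(-4, V)) = Add(Mul(-4, V), Mul(P, V)))
Mul(Function('O')(2638, Function('k')(21, 57)), Pow(-2934834, -1)) = Mul(Mul(-21, Add(-4, 2638)), Pow(-2934834, -1)) = Mul(Mul(-21, 2634), Rational(-1, 2934834)) = Mul(-55314, Rational(-1, 2934834)) = Rational(1317, 69877)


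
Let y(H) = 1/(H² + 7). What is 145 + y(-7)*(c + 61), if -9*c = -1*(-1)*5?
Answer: 9203/63 ≈ 146.08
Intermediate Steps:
c = -5/9 (c = -(-1*(-1))*5/9 = -5/9 ≈ -0.55556)
y(H) = 1/(7 + H²)
145 + y(-7)*(c + 61) = 145 + (-5/9 + 61)/(7 + (-7)²) = 145 + (544/9)/(7 + 49) = 145 + (544/9)/56 = 145 + (1/56)*(544/9) = 145 + 68/63 = 9203/63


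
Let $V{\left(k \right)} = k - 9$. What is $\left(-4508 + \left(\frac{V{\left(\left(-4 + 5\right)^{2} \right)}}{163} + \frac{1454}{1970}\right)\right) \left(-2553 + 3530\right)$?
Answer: $- \frac{707026878663}{160555} \approx -4.4036 \cdot 10^{6}$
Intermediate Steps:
$V{\left(k \right)} = -9 + k$
$\left(-4508 + \left(\frac{V{\left(\left(-4 + 5\right)^{2} \right)}}{163} + \frac{1454}{1970}\right)\right) \left(-2553 + 3530\right) = \left(-4508 + \left(\frac{-9 + \left(-4 + 5\right)^{2}}{163} + \frac{1454}{1970}\right)\right) \left(-2553 + 3530\right) = \left(-4508 + \left(\left(-9 + 1^{2}\right) \frac{1}{163} + 1454 \cdot \frac{1}{1970}\right)\right) 977 = \left(-4508 + \left(\left(-9 + 1\right) \frac{1}{163} + \frac{727}{985}\right)\right) 977 = \left(-4508 + \left(\left(-8\right) \frac{1}{163} + \frac{727}{985}\right)\right) 977 = \left(-4508 + \left(- \frac{8}{163} + \frac{727}{985}\right)\right) 977 = \left(-4508 + \frac{110621}{160555}\right) 977 = \left(- \frac{723671319}{160555}\right) 977 = - \frac{707026878663}{160555}$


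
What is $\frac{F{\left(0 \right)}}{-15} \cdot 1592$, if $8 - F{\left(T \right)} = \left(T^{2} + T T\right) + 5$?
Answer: $- \frac{1592}{5} \approx -318.4$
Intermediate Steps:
$F{\left(T \right)} = 3 - 2 T^{2}$ ($F{\left(T \right)} = 8 - \left(\left(T^{2} + T T\right) + 5\right) = 8 - \left(\left(T^{2} + T^{2}\right) + 5\right) = 8 - \left(2 T^{2} + 5\right) = 8 - \left(5 + 2 T^{2}\right) = 3 - 2 T^{2}$)
$\frac{F{\left(0 \right)}}{-15} \cdot 1592 = \frac{3 - 2 \cdot 0^{2}}{-15} \cdot 1592 = \left(3 - 0\right) \left(- \frac{1}{15}\right) 1592 = \left(3 + 0\right) \left(- \frac{1}{15}\right) 1592 = 3 \left(- \frac{1}{15}\right) 1592 = \left(- \frac{1}{5}\right) 1592 = - \frac{1592}{5}$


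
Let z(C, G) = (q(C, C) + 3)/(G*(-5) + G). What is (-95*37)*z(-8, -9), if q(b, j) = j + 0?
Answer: 17575/36 ≈ 488.19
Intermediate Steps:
q(b, j) = j
z(C, G) = -(3 + C)/(4*G) (z(C, G) = (C + 3)/(G*(-5) + G) = (3 + C)/(-5*G + G) = (3 + C)/((-4*G)) = (3 + C)*(-1/(4*G)) = -(3 + C)/(4*G))
(-95*37)*z(-8, -9) = (-95*37)*((¼)*(-3 - 1*(-8))/(-9)) = -3515*(-1)*(-3 + 8)/(4*9) = -3515*(-1)*5/(4*9) = -3515*(-5/36) = 17575/36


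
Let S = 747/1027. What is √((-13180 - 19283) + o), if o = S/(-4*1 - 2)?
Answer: I*√136959181554/2054 ≈ 180.18*I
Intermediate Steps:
S = 747/1027 (S = 747*(1/1027) = 747/1027 ≈ 0.72736)
o = -249/2054 (o = (747/1027)/(-4*1 - 2) = (747/1027)/(-4 - 2) = (747/1027)/(-6) = -⅙*747/1027 = -249/2054 ≈ -0.12123)
√((-13180 - 19283) + o) = √((-13180 - 19283) - 249/2054) = √(-32463 - 249/2054) = √(-66679251/2054) = I*√136959181554/2054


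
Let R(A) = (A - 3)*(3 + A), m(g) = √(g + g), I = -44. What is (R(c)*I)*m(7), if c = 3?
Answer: 0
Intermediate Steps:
m(g) = √2*√g (m(g) = √(2*g) = √2*√g)
R(A) = (-3 + A)*(3 + A)
(R(c)*I)*m(7) = ((-9 + 3²)*(-44))*(√2*√7) = ((-9 + 9)*(-44))*√14 = (0*(-44))*√14 = 0*√14 = 0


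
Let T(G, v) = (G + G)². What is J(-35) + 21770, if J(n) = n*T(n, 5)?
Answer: -149730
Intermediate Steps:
T(G, v) = 4*G² (T(G, v) = (2*G)² = 4*G²)
J(n) = 4*n³ (J(n) = n*(4*n²) = 4*n³)
J(-35) + 21770 = 4*(-35)³ + 21770 = 4*(-42875) + 21770 = -171500 + 21770 = -149730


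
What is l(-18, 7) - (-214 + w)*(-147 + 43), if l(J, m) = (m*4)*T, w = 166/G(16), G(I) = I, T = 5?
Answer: -21037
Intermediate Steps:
w = 83/8 (w = 166/16 = 166*(1/16) = 83/8 ≈ 10.375)
l(J, m) = 20*m (l(J, m) = (m*4)*5 = (4*m)*5 = 20*m)
l(-18, 7) - (-214 + w)*(-147 + 43) = 20*7 - (-214 + 83/8)*(-147 + 43) = 140 - (-1629)*(-104)/8 = 140 - 1*21177 = 140 - 21177 = -21037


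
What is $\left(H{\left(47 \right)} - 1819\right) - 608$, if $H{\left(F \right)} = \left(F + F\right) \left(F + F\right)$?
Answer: $6409$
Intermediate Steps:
$H{\left(F \right)} = 4 F^{2}$ ($H{\left(F \right)} = 2 F 2 F = 4 F^{2}$)
$\left(H{\left(47 \right)} - 1819\right) - 608 = \left(4 \cdot 47^{2} - 1819\right) - 608 = \left(4 \cdot 2209 - 1819\right) - 608 = \left(8836 - 1819\right) - 608 = 7017 - 608 = 6409$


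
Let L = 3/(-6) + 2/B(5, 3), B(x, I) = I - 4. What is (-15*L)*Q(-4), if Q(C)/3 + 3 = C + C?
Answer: -2475/2 ≈ -1237.5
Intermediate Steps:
Q(C) = -9 + 6*C (Q(C) = -9 + 3*(C + C) = -9 + 3*(2*C) = -9 + 6*C)
B(x, I) = -4 + I
L = -5/2 (L = 3/(-6) + 2/(-4 + 3) = 3*(-⅙) + 2/(-1) = -½ + 2*(-1) = -½ - 2 = -5/2 ≈ -2.5000)
(-15*L)*Q(-4) = (-15*(-5/2))*(-9 + 6*(-4)) = 75*(-9 - 24)/2 = (75/2)*(-33) = -2475/2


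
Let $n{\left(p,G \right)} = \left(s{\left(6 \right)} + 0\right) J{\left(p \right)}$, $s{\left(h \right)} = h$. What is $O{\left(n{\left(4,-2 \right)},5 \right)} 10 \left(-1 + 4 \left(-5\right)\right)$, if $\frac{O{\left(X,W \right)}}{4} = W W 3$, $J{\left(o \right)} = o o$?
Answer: $-63000$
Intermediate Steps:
$J{\left(o \right)} = o^{2}$
$n{\left(p,G \right)} = 6 p^{2}$ ($n{\left(p,G \right)} = \left(6 + 0\right) p^{2} = 6 p^{2}$)
$O{\left(X,W \right)} = 12 W^{2}$ ($O{\left(X,W \right)} = 4 W W 3 = 4 W^{2} \cdot 3 = 4 \cdot 3 W^{2} = 12 W^{2}$)
$O{\left(n{\left(4,-2 \right)},5 \right)} 10 \left(-1 + 4 \left(-5\right)\right) = 12 \cdot 5^{2} \cdot 10 \left(-1 + 4 \left(-5\right)\right) = 12 \cdot 25 \cdot 10 \left(-1 - 20\right) = 300 \cdot 10 \left(-21\right) = 3000 \left(-21\right) = -63000$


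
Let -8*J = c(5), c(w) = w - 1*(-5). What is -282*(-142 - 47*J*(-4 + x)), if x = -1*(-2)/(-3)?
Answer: 117359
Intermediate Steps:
c(w) = 5 + w (c(w) = w + 5 = 5 + w)
J = -5/4 (J = -(5 + 5)/8 = -⅛*10 = -5/4 ≈ -1.2500)
x = -⅔ (x = 2*(-⅓) = -⅔ ≈ -0.66667)
-282*(-142 - 47*J*(-4 + x)) = -282*(-142 - (-235)*(-4 - ⅔)/4) = -282*(-142 - (-235)*(-14)/(4*3)) = -282*(-142 - 47*35/6) = -282*(-142 - 1645/6) = -282*(-2497/6) = 117359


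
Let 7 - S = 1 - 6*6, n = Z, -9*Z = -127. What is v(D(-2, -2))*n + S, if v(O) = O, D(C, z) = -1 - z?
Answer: 505/9 ≈ 56.111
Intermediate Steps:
Z = 127/9 (Z = -⅑*(-127) = 127/9 ≈ 14.111)
n = 127/9 ≈ 14.111
S = 42 (S = 7 - (1 - 6*6) = 7 - (1 - 36) = 7 - 1*(-35) = 7 + 35 = 42)
v(D(-2, -2))*n + S = (-1 - 1*(-2))*(127/9) + 42 = (-1 + 2)*(127/9) + 42 = 1*(127/9) + 42 = 127/9 + 42 = 505/9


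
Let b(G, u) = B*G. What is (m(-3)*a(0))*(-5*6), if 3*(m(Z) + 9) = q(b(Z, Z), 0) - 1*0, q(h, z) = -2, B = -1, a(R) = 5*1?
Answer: 1450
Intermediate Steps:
a(R) = 5
b(G, u) = -G
m(Z) = -29/3 (m(Z) = -9 + (-2 - 1*0)/3 = -9 + (-2 + 0)/3 = -9 + (⅓)*(-2) = -9 - ⅔ = -29/3)
(m(-3)*a(0))*(-5*6) = (-29/3*5)*(-5*6) = -145/3*(-30) = 1450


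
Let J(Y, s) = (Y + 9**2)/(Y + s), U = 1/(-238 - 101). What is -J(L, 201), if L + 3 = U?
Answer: -26441/67121 ≈ -0.39393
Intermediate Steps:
U = -1/339 (U = 1/(-339) = -1/339 ≈ -0.0029499)
L = -1018/339 (L = -3 - 1/339 = -1018/339 ≈ -3.0029)
J(Y, s) = (81 + Y)/(Y + s) (J(Y, s) = (Y + 81)/(Y + s) = (81 + Y)/(Y + s))
-J(L, 201) = -(81 - 1018/339)/(-1018/339 + 201) = -26441/(67121/339*339) = -339*26441/(67121*339) = -1*26441/67121 = -26441/67121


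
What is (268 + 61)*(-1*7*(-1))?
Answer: 2303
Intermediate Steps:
(268 + 61)*(-1*7*(-1)) = 329*(-7*(-1)) = 329*7 = 2303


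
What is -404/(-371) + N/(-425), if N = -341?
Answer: 298211/157675 ≈ 1.8913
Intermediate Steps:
-404/(-371) + N/(-425) = -404/(-371) - 341/(-425) = -404*(-1/371) - 341*(-1/425) = 404/371 + 341/425 = 298211/157675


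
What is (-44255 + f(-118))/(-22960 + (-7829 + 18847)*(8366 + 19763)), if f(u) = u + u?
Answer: -44491/309902362 ≈ -0.00014356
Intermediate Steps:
f(u) = 2*u
(-44255 + f(-118))/(-22960 + (-7829 + 18847)*(8366 + 19763)) = (-44255 + 2*(-118))/(-22960 + (-7829 + 18847)*(8366 + 19763)) = (-44255 - 236)/(-22960 + 11018*28129) = -44491/(-22960 + 309925322) = -44491/309902362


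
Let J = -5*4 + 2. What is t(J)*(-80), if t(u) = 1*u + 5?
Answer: 1040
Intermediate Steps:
J = -18 (J = -20 + 2 = -18)
t(u) = 5 + u (t(u) = u + 5 = 5 + u)
t(J)*(-80) = (5 - 18)*(-80) = -13*(-80) = 1040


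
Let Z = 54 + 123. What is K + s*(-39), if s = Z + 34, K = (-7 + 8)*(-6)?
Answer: -8235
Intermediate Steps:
Z = 177
K = -6 (K = 1*(-6) = -6)
s = 211 (s = 177 + 34 = 211)
K + s*(-39) = -6 + 211*(-39) = -6 - 8229 = -8235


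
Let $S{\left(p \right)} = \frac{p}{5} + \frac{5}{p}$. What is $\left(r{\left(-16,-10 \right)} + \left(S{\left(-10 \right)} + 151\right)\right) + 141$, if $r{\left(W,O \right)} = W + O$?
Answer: $\frac{527}{2} \approx 263.5$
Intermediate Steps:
$r{\left(W,O \right)} = O + W$
$S{\left(p \right)} = \frac{5}{p} + \frac{p}{5}$ ($S{\left(p \right)} = p \frac{1}{5} + \frac{5}{p} = \frac{p}{5} + \frac{5}{p} = \frac{5}{p} + \frac{p}{5}$)
$\left(r{\left(-16,-10 \right)} + \left(S{\left(-10 \right)} + 151\right)\right) + 141 = \left(\left(-10 - 16\right) + \left(\left(\frac{5}{-10} + \frac{1}{5} \left(-10\right)\right) + 151\right)\right) + 141 = \left(-26 + \left(\left(5 \left(- \frac{1}{10}\right) - 2\right) + 151\right)\right) + 141 = \left(-26 + \left(\left(- \frac{1}{2} - 2\right) + 151\right)\right) + 141 = \left(-26 + \left(- \frac{5}{2} + 151\right)\right) + 141 = \left(-26 + \frac{297}{2}\right) + 141 = \frac{245}{2} + 141 = \frac{527}{2}$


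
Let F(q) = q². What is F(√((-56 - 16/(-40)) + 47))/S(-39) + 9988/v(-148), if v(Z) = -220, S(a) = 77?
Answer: -17522/385 ≈ -45.512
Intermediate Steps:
F(√((-56 - 16/(-40)) + 47))/S(-39) + 9988/v(-148) = (√((-56 - 16/(-40)) + 47))²/77 + 9988/(-220) = (√((-56 - 16*(-1/40)) + 47))²*(1/77) + 9988*(-1/220) = (√((-56 + ⅖) + 47))²*(1/77) - 227/5 = (√(-278/5 + 47))²*(1/77) - 227/5 = (√(-43/5))²*(1/77) - 227/5 = (I*√215/5)²*(1/77) - 227/5 = -43/5*1/77 - 227/5 = -43/385 - 227/5 = -17522/385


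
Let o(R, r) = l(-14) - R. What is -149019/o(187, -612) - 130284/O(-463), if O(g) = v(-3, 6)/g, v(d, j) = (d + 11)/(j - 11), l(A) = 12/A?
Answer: -99151366209/2630 ≈ -3.7700e+7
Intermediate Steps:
v(d, j) = (11 + d)/(-11 + j)
o(R, r) = -6/7 - R (o(R, r) = 12/(-14) - R = 12*(-1/14) - R = -6/7 - R)
O(g) = -8/(5*g) (O(g) = ((11 - 3)/(-11 + 6))/g = (8/(-5))/g = (-⅕*8)/g = -8/(5*g))
-149019/o(187, -612) - 130284/O(-463) = -149019/(-6/7 - 1*187) - 130284/((-8/5/(-463))) = -149019/(-6/7 - 187) - 130284/((-8/5*(-1/463))) = -149019/(-1315/7) - 130284/8/2315 = -149019*(-7/1315) - 130284*2315/8 = 1043133/1315 - 75401865/2 = -99151366209/2630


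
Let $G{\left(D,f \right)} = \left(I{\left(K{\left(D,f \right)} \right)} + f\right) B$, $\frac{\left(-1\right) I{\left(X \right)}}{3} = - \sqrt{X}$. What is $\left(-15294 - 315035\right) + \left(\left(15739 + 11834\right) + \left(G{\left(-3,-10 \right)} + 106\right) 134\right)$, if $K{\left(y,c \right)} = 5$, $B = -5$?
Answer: $-281852 - 2010 \sqrt{5} \approx -2.8635 \cdot 10^{5}$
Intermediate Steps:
$I{\left(X \right)} = 3 \sqrt{X}$ ($I{\left(X \right)} = - 3 \left(- \sqrt{X}\right) = 3 \sqrt{X}$)
$G{\left(D,f \right)} = - 15 \sqrt{5} - 5 f$ ($G{\left(D,f \right)} = \left(3 \sqrt{5} + f\right) \left(-5\right) = \left(f + 3 \sqrt{5}\right) \left(-5\right) = - 15 \sqrt{5} - 5 f$)
$\left(-15294 - 315035\right) + \left(\left(15739 + 11834\right) + \left(G{\left(-3,-10 \right)} + 106\right) 134\right) = \left(-15294 - 315035\right) + \left(\left(15739 + 11834\right) + \left(\left(- 15 \sqrt{5} - -50\right) + 106\right) 134\right) = -330329 + \left(27573 + \left(\left(- 15 \sqrt{5} + 50\right) + 106\right) 134\right) = -330329 + \left(27573 + \left(\left(50 - 15 \sqrt{5}\right) + 106\right) 134\right) = -330329 + \left(27573 + \left(156 - 15 \sqrt{5}\right) 134\right) = -330329 + \left(27573 + \left(20904 - 2010 \sqrt{5}\right)\right) = -330329 + \left(48477 - 2010 \sqrt{5}\right) = -281852 - 2010 \sqrt{5}$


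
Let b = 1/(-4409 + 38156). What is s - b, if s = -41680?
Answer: -1406574961/33747 ≈ -41680.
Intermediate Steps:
b = 1/33747 ≈ 2.9632e-5
s - b = -41680 - 1*1/33747 = -41680 - 1/33747 = -1406574961/33747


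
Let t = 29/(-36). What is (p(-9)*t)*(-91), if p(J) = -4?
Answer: -2639/9 ≈ -293.22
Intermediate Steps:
t = -29/36 (t = 29*(-1/36) = -29/36 ≈ -0.80556)
(p(-9)*t)*(-91) = -4*(-29/36)*(-91) = (29/9)*(-91) = -2639/9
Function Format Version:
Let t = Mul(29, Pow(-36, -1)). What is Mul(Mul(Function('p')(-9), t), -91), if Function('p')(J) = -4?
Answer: Rational(-2639, 9) ≈ -293.22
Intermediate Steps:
t = Rational(-29, 36) (t = Mul(29, Rational(-1, 36)) = Rational(-29, 36) ≈ -0.80556)
Mul(Mul(Function('p')(-9), t), -91) = Mul(Mul(-4, Rational(-29, 36)), -91) = Mul(Rational(29, 9), -91) = Rational(-2639, 9)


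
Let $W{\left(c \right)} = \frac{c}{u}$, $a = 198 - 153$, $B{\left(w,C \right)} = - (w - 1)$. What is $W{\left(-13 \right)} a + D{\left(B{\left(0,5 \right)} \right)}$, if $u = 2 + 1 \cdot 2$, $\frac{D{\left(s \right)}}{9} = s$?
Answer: $- \frac{549}{4} \approx -137.25$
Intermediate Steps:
$B{\left(w,C \right)} = 1 - w$ ($B{\left(w,C \right)} = - (-1 + w) = 1 - w$)
$a = 45$
$D{\left(s \right)} = 9 s$
$u = 4$ ($u = 2 + 2 = 4$)
$W{\left(c \right)} = \frac{c}{4}$
$W{\left(-13 \right)} a + D{\left(B{\left(0,5 \right)} \right)} = \frac{1}{4} \left(-13\right) 45 + 9 \left(1 - 0\right) = \left(- \frac{13}{4}\right) 45 + 9 \left(1 + 0\right) = - \frac{585}{4} + 9 \cdot 1 = - \frac{585}{4} + 9 = - \frac{549}{4}$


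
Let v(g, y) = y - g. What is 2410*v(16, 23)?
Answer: 16870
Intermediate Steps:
2410*v(16, 23) = 2410*(23 - 1*16) = 2410*(23 - 16) = 2410*7 = 16870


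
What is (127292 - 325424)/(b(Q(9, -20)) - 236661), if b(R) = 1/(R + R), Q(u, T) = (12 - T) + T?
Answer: 60192/71897 ≈ 0.83720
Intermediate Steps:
Q(u, T) = 12
b(R) = 1/(2*R)
(127292 - 325424)/(b(Q(9, -20)) - 236661) = (127292 - 325424)/((½)/12 - 236661) = -198132/((½)*(1/12) - 236661) = -198132/(1/24 - 236661) = -198132/(-5679863/24) = -198132*(-24/5679863) = 60192/71897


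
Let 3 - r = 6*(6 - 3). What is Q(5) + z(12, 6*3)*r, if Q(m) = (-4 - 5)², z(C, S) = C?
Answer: -99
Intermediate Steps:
r = -15 (r = 3 - 6*(6 - 3) = 3 - 6*3 = 3 - 1*18 = 3 - 18 = -15)
Q(m) = 81 (Q(m) = (-9)² = 81)
Q(5) + z(12, 6*3)*r = 81 + 12*(-15) = 81 - 180 = -99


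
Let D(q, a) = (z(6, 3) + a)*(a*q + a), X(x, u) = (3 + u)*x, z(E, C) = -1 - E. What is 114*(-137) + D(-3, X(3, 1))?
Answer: -15738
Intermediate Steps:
X(x, u) = x*(3 + u)
D(q, a) = (-7 + a)*(a + a*q) (D(q, a) = ((-1 - 1*6) + a)*(a*q + a) = ((-1 - 6) + a)*(a + a*q) = (-7 + a)*(a + a*q))
114*(-137) + D(-3, X(3, 1)) = 114*(-137) + (3*(3 + 1))*(-7 + 3*(3 + 1) - 7*(-3) + (3*(3 + 1))*(-3)) = -15618 + (3*4)*(-7 + 3*4 + 21 + (3*4)*(-3)) = -15618 + 12*(-7 + 12 + 21 + 12*(-3)) = -15618 + 12*(-7 + 12 + 21 - 36) = -15618 + 12*(-10) = -15618 - 120 = -15738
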